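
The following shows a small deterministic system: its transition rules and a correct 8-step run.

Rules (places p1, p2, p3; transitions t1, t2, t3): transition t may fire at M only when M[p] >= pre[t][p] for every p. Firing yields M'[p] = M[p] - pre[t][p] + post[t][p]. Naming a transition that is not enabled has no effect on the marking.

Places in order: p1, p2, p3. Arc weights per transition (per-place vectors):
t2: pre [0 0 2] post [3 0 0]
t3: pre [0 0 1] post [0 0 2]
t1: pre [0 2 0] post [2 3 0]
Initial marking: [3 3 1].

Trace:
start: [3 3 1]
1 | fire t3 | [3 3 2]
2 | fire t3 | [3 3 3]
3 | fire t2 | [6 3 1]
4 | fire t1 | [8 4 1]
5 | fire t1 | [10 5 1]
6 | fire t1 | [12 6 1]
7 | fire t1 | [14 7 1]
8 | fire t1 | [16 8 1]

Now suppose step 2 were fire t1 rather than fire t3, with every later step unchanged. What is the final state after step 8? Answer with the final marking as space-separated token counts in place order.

18 9 0

(re-executing from step 2 with the substitution; state before step 2: [3 3 2])
2 | fire t1 | [5 4 2]
3 | fire t2 | [8 4 0]
4 | fire t1 | [10 5 0]
5 | fire t1 | [12 6 0]
6 | fire t1 | [14 7 0]
7 | fire t1 | [16 8 0]
8 | fire t1 | [18 9 0]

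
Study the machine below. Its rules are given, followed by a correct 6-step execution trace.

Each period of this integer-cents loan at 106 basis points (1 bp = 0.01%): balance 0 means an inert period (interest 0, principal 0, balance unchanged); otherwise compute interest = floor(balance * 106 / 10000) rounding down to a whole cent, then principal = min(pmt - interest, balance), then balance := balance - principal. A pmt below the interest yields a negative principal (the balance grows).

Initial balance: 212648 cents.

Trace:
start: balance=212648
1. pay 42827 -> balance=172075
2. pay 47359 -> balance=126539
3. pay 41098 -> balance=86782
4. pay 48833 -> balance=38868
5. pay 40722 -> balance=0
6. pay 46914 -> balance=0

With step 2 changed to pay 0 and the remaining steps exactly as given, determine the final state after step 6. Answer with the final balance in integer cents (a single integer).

1027

(re-executing from step 2 with the substitution; state before step 2: balance=172075)
2. pay 0 -> balance=173898
3. pay 41098 -> balance=134643
4. pay 48833 -> balance=87237
5. pay 40722 -> balance=47439
6. pay 46914 -> balance=1027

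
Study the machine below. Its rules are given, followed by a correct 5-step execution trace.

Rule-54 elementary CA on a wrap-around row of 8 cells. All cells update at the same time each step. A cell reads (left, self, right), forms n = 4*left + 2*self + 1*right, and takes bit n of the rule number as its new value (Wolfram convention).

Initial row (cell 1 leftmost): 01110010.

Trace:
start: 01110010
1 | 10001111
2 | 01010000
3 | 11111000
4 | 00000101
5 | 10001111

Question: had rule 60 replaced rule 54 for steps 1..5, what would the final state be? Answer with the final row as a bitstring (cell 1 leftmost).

(re-executing steps 1..5 under rule 60; state before step 1: 01110010)
1 | 01001011
2 | 11101110
3 | 10011001
4 | 01010101
5 | 11111111

11111111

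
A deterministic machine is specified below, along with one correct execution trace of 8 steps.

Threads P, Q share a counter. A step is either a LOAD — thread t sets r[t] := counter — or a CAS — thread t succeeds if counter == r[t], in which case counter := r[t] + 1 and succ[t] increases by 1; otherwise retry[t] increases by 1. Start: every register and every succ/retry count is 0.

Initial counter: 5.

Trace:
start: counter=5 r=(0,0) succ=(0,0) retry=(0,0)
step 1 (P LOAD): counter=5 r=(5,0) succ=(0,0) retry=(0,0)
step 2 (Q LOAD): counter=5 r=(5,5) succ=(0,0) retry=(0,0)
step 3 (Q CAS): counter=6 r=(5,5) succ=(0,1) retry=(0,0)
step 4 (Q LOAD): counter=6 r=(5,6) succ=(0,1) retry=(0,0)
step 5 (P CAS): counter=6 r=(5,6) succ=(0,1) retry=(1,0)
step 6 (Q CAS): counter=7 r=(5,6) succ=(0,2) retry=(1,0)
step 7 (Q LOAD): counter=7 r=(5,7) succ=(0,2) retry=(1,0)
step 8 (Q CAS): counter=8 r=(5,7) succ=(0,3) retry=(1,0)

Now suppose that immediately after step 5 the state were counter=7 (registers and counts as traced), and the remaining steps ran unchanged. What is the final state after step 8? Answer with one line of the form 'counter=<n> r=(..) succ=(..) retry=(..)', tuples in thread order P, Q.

state after step 5 := counter=7 r=(5,6) succ=(0,1) retry=(1,0)
step 6 (Q CAS): counter=7 r=(5,6) succ=(0,1) retry=(1,1)
step 7 (Q LOAD): counter=7 r=(5,7) succ=(0,1) retry=(1,1)
step 8 (Q CAS): counter=8 r=(5,7) succ=(0,2) retry=(1,1)

counter=8 r=(5,7) succ=(0,2) retry=(1,1)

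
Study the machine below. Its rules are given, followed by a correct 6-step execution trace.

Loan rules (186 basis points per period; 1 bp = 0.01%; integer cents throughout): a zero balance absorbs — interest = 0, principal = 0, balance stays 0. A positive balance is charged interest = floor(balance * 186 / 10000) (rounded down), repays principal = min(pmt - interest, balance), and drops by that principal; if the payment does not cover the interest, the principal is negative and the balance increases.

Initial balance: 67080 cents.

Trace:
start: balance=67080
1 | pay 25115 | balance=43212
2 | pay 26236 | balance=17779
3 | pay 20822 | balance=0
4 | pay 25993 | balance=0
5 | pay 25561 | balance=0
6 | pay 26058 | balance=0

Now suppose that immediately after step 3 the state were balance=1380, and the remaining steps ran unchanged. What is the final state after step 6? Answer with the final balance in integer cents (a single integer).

state after step 3 := balance=1380
4 | pay 25993 | balance=0
5 | pay 25561 | balance=0
6 | pay 26058 | balance=0

0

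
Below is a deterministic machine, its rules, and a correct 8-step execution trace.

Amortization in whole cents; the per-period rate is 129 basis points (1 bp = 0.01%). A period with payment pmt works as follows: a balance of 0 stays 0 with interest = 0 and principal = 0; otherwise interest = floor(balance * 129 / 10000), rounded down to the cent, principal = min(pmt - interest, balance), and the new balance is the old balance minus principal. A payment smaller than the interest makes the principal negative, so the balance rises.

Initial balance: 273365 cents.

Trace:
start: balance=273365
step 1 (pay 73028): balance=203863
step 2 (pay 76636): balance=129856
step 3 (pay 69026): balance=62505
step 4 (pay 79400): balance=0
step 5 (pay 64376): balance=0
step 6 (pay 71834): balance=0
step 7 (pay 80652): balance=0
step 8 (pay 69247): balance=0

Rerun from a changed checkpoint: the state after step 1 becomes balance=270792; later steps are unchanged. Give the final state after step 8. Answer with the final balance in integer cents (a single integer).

state after step 1 := balance=270792
step 2 (pay 76636): balance=197649
step 3 (pay 69026): balance=131172
step 4 (pay 79400): balance=53464
step 5 (pay 64376): balance=0
step 6 (pay 71834): balance=0
step 7 (pay 80652): balance=0
step 8 (pay 69247): balance=0

0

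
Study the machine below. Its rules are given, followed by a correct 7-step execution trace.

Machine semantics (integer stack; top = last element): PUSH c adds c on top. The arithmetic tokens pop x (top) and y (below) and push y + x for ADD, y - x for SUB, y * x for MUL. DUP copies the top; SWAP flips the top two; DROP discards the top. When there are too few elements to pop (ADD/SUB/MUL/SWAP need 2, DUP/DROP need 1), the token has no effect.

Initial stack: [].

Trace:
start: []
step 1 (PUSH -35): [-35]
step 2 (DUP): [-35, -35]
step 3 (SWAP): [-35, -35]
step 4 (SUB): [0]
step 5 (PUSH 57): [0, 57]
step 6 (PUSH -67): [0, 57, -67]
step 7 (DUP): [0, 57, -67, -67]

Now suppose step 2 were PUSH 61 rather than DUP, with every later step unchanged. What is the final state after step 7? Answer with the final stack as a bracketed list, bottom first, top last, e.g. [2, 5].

[96, 57, -67, -67]

(re-executing from step 2 with the substitution; state before step 2: [-35])
step 2 (PUSH 61): [-35, 61]
step 3 (SWAP): [61, -35]
step 4 (SUB): [96]
step 5 (PUSH 57): [96, 57]
step 6 (PUSH -67): [96, 57, -67]
step 7 (DUP): [96, 57, -67, -67]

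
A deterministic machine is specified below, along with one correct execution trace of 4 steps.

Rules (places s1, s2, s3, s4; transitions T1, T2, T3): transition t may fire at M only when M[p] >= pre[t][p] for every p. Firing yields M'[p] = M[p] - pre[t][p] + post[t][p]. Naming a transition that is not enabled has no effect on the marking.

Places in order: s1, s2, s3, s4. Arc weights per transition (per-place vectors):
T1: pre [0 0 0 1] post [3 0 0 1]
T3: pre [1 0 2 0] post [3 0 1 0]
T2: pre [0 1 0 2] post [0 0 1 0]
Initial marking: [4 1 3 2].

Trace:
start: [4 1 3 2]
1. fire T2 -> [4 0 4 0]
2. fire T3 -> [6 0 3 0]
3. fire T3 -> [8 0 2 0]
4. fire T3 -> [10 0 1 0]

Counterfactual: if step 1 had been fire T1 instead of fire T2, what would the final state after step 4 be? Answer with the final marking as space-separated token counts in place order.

11 1 1 2

(re-executing from step 1 with the substitution; state before step 1: [4 1 3 2])
1. fire T1 -> [7 1 3 2]
2. fire T3 -> [9 1 2 2]
3. fire T3 -> [11 1 1 2]
4. fire T3 -> [11 1 1 2]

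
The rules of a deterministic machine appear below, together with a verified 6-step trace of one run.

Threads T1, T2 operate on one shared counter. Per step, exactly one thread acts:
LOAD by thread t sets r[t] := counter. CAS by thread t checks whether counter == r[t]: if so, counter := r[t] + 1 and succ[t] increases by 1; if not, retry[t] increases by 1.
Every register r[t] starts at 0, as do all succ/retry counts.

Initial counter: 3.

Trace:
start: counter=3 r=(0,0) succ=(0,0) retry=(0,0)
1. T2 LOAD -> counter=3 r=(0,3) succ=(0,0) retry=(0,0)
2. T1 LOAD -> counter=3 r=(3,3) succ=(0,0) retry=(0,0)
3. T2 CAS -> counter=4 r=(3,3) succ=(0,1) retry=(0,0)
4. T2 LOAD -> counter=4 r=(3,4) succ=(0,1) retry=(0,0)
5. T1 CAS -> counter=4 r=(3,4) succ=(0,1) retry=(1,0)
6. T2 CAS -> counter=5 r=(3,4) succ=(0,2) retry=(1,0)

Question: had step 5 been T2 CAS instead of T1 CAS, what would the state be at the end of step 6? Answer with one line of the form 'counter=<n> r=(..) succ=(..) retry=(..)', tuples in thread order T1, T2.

counter=5 r=(3,4) succ=(0,2) retry=(0,1)

(re-executing from step 5 with the substitution; state before step 5: counter=4 r=(3,4) succ=(0,1) retry=(0,0))
5. T2 CAS -> counter=5 r=(3,4) succ=(0,2) retry=(0,0)
6. T2 CAS -> counter=5 r=(3,4) succ=(0,2) retry=(0,1)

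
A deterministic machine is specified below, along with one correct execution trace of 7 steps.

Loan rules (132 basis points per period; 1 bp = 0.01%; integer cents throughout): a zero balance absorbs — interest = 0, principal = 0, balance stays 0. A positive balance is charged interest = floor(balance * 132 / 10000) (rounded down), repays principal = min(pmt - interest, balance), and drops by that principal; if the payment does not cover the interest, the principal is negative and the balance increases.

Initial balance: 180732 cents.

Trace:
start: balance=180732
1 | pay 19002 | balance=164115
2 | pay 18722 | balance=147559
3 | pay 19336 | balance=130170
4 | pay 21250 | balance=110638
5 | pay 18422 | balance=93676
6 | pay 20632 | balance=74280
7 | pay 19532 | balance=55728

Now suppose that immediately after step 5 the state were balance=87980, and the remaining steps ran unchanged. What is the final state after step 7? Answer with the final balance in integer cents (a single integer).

state after step 5 := balance=87980
6 | pay 20632 | balance=68509
7 | pay 19532 | balance=49881

49881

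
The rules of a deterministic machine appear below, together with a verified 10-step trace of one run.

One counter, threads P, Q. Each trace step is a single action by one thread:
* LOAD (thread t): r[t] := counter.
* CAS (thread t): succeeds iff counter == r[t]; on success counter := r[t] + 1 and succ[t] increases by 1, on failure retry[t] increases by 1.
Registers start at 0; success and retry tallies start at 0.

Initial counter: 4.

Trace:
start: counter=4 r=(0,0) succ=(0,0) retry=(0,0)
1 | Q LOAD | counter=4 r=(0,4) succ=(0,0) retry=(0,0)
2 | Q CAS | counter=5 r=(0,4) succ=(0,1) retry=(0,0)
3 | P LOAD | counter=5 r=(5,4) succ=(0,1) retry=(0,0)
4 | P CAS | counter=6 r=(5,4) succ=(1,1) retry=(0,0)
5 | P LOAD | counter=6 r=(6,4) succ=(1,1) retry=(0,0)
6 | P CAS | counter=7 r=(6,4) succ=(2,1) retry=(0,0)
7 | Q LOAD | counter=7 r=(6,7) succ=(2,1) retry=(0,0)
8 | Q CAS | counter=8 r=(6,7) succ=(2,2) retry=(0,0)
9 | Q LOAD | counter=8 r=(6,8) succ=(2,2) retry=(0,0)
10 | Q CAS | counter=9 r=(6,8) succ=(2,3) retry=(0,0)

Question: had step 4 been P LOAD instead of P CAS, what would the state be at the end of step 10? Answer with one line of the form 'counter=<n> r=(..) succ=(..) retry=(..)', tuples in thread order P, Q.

counter=8 r=(5,7) succ=(1,3) retry=(0,0)

(re-executing from step 4 with the substitution; state before step 4: counter=5 r=(5,4) succ=(0,1) retry=(0,0))
4 | P LOAD | counter=5 r=(5,4) succ=(0,1) retry=(0,0)
5 | P LOAD | counter=5 r=(5,4) succ=(0,1) retry=(0,0)
6 | P CAS | counter=6 r=(5,4) succ=(1,1) retry=(0,0)
7 | Q LOAD | counter=6 r=(5,6) succ=(1,1) retry=(0,0)
8 | Q CAS | counter=7 r=(5,6) succ=(1,2) retry=(0,0)
9 | Q LOAD | counter=7 r=(5,7) succ=(1,2) retry=(0,0)
10 | Q CAS | counter=8 r=(5,7) succ=(1,3) retry=(0,0)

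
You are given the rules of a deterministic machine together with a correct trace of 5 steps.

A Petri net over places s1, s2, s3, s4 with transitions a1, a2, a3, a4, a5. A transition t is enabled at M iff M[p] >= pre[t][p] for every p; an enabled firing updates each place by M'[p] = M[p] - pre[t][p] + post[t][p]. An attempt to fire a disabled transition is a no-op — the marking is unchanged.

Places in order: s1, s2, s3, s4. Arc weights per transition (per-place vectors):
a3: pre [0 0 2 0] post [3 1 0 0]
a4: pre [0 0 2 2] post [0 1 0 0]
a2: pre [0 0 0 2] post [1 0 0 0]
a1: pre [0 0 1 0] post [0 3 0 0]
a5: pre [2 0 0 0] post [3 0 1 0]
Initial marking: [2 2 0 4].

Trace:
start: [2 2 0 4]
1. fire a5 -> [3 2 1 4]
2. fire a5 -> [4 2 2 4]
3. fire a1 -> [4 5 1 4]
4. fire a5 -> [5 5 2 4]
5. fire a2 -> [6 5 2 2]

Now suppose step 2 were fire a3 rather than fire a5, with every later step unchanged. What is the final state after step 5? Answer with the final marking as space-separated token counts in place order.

5 5 1 2

(re-executing from step 2 with the substitution; state before step 2: [3 2 1 4])
2. fire a3 -> [3 2 1 4]
3. fire a1 -> [3 5 0 4]
4. fire a5 -> [4 5 1 4]
5. fire a2 -> [5 5 1 2]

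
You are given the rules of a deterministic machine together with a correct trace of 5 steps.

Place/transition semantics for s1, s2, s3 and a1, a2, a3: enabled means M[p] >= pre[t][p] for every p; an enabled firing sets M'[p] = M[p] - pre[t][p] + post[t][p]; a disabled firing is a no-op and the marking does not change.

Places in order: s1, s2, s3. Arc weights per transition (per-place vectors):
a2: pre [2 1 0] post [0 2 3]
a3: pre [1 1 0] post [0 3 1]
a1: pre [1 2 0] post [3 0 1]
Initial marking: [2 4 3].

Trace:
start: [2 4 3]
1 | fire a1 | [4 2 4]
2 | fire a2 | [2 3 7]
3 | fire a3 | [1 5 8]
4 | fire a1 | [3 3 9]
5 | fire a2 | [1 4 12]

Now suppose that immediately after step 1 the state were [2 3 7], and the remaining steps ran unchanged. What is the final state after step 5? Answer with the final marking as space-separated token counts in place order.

state after step 1 := [2 3 7]
2 | fire a2 | [0 4 10]
3 | fire a3 | [0 4 10]
4 | fire a1 | [0 4 10]
5 | fire a2 | [0 4 10]

0 4 10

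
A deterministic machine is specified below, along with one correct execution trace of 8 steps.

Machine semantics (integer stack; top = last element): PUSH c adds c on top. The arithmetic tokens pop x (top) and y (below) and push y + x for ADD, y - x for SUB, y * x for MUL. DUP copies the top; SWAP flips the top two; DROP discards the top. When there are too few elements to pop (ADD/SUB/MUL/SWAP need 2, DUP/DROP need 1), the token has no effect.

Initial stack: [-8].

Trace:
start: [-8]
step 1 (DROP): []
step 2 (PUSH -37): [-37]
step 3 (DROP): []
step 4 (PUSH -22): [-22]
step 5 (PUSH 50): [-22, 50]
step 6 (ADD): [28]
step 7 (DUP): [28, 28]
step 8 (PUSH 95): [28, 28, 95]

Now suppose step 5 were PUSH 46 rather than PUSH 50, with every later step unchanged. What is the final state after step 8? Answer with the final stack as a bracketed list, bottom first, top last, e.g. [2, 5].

(re-executing from step 5 with the substitution; state before step 5: [-22])
step 5 (PUSH 46): [-22, 46]
step 6 (ADD): [24]
step 7 (DUP): [24, 24]
step 8 (PUSH 95): [24, 24, 95]

[24, 24, 95]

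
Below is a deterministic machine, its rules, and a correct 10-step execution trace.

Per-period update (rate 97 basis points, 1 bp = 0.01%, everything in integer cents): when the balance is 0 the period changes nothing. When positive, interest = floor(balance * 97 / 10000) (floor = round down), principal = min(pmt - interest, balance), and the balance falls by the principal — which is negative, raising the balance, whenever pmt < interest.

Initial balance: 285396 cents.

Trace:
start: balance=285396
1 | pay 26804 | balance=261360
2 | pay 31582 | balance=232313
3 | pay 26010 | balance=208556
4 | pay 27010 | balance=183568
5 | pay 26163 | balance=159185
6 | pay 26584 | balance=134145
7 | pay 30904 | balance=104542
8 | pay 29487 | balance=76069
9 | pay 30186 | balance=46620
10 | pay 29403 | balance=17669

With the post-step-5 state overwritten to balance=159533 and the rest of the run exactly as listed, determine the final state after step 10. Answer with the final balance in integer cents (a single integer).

state after step 5 := balance=159533
6 | pay 26584 | balance=134496
7 | pay 30904 | balance=104896
8 | pay 29487 | balance=76426
9 | pay 30186 | balance=46981
10 | pay 29403 | balance=18033

18033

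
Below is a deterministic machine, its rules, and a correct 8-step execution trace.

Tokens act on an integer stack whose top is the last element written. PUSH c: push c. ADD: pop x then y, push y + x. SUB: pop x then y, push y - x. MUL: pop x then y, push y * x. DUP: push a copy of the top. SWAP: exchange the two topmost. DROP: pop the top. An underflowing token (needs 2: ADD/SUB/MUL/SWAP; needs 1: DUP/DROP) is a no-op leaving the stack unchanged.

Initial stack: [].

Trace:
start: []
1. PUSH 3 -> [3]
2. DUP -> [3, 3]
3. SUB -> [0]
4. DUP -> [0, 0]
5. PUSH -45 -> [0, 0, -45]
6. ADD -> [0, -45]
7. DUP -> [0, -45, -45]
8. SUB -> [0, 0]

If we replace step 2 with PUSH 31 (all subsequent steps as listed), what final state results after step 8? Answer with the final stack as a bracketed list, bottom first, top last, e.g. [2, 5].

[-28, 0]

(re-executing from step 2 with the substitution; state before step 2: [3])
2. PUSH 31 -> [3, 31]
3. SUB -> [-28]
4. DUP -> [-28, -28]
5. PUSH -45 -> [-28, -28, -45]
6. ADD -> [-28, -73]
7. DUP -> [-28, -73, -73]
8. SUB -> [-28, 0]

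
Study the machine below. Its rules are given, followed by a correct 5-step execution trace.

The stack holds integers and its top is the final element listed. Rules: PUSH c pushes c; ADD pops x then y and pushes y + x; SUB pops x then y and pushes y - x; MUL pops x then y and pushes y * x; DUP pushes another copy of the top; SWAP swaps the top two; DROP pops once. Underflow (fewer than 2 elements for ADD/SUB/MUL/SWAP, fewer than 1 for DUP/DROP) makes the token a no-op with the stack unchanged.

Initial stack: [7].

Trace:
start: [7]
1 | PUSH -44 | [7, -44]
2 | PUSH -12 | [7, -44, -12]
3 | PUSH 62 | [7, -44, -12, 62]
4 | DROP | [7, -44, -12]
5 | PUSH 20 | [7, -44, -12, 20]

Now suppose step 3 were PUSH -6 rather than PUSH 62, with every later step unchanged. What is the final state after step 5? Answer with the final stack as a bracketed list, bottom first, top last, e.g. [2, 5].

(re-executing from step 3 with the substitution; state before step 3: [7, -44, -12])
3 | PUSH -6 | [7, -44, -12, -6]
4 | DROP | [7, -44, -12]
5 | PUSH 20 | [7, -44, -12, 20]

[7, -44, -12, 20]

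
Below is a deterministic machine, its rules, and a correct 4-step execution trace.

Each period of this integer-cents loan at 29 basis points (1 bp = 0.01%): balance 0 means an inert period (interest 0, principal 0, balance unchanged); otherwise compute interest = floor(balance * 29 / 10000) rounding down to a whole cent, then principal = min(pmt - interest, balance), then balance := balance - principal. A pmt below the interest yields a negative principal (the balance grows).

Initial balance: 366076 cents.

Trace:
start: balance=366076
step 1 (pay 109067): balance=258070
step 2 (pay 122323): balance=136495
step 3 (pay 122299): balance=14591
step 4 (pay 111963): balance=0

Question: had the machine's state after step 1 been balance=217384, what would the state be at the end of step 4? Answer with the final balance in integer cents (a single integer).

0

state after step 1 := balance=217384
step 2 (pay 122323): balance=95691
step 3 (pay 122299): balance=0
step 4 (pay 111963): balance=0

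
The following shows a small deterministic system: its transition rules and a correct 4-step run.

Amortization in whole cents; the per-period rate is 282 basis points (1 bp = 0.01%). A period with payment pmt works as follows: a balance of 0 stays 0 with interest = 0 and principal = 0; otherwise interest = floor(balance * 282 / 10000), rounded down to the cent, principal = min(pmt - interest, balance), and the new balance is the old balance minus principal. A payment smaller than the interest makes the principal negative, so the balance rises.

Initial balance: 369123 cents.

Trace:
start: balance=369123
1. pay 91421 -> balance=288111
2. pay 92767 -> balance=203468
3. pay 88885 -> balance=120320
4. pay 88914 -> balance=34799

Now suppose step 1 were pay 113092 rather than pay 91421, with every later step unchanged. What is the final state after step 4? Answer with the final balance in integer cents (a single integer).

(re-executing from step 1 with the substitution; state before step 1: balance=369123)
1. pay 113092 -> balance=266440
2. pay 92767 -> balance=181186
3. pay 88885 -> balance=97410
4. pay 88914 -> balance=11242

11242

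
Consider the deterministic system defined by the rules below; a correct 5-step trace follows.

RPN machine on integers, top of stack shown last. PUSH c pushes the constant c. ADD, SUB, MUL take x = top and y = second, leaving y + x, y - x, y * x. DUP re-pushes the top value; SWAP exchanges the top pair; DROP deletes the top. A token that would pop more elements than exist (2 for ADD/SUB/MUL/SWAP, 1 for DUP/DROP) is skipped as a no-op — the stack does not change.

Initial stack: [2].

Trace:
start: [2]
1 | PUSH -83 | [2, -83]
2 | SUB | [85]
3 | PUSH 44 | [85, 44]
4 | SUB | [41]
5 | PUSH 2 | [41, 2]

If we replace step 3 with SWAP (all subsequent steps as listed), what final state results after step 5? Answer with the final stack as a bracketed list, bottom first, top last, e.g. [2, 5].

[85, 2]

(re-executing from step 3 with the substitution; state before step 3: [85])
3 | SWAP | [85]
4 | SUB | [85]
5 | PUSH 2 | [85, 2]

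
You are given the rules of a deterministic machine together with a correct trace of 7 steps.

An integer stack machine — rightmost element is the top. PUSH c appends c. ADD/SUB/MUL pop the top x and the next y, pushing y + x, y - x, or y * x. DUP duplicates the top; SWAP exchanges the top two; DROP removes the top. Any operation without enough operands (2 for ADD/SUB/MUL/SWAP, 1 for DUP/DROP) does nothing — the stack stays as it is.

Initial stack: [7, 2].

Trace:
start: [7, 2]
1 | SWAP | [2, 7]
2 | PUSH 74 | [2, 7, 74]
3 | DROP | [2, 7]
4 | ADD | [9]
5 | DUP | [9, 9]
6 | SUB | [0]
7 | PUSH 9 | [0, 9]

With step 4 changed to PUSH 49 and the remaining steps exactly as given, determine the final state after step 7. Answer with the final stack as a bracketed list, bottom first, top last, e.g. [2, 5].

[2, 7, 0, 9]

(re-executing from step 4 with the substitution; state before step 4: [2, 7])
4 | PUSH 49 | [2, 7, 49]
5 | DUP | [2, 7, 49, 49]
6 | SUB | [2, 7, 0]
7 | PUSH 9 | [2, 7, 0, 9]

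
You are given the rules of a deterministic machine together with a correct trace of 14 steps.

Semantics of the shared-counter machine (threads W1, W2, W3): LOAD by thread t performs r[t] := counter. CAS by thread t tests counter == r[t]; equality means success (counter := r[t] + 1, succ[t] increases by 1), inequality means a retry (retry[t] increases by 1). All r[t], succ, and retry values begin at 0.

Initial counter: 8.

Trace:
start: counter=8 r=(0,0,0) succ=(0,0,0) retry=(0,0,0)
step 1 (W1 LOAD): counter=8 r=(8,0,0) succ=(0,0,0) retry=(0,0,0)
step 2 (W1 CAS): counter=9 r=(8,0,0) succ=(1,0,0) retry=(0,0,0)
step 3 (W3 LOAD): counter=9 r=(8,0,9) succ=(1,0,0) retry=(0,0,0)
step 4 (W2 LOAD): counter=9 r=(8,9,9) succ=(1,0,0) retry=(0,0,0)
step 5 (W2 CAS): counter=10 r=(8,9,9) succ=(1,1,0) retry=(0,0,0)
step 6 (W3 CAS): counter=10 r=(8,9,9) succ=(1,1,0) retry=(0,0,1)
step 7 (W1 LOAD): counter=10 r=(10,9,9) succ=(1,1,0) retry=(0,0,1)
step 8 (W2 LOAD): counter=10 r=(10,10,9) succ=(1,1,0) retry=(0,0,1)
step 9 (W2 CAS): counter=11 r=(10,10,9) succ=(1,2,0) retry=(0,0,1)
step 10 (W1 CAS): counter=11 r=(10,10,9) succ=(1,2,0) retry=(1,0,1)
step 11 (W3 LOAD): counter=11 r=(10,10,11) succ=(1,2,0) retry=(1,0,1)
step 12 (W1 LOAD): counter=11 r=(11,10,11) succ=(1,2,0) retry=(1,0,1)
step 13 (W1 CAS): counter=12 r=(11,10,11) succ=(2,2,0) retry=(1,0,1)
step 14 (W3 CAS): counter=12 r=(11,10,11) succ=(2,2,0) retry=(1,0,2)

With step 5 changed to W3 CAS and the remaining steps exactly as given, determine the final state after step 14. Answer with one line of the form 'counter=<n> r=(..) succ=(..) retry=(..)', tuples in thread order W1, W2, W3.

counter=12 r=(11,10,11) succ=(2,1,1) retry=(1,0,2)

(re-executing from step 5 with the substitution; state before step 5: counter=9 r=(8,9,9) succ=(1,0,0) retry=(0,0,0))
step 5 (W3 CAS): counter=10 r=(8,9,9) succ=(1,0,1) retry=(0,0,0)
step 6 (W3 CAS): counter=10 r=(8,9,9) succ=(1,0,1) retry=(0,0,1)
step 7 (W1 LOAD): counter=10 r=(10,9,9) succ=(1,0,1) retry=(0,0,1)
step 8 (W2 LOAD): counter=10 r=(10,10,9) succ=(1,0,1) retry=(0,0,1)
step 9 (W2 CAS): counter=11 r=(10,10,9) succ=(1,1,1) retry=(0,0,1)
step 10 (W1 CAS): counter=11 r=(10,10,9) succ=(1,1,1) retry=(1,0,1)
step 11 (W3 LOAD): counter=11 r=(10,10,11) succ=(1,1,1) retry=(1,0,1)
step 12 (W1 LOAD): counter=11 r=(11,10,11) succ=(1,1,1) retry=(1,0,1)
step 13 (W1 CAS): counter=12 r=(11,10,11) succ=(2,1,1) retry=(1,0,1)
step 14 (W3 CAS): counter=12 r=(11,10,11) succ=(2,1,1) retry=(1,0,2)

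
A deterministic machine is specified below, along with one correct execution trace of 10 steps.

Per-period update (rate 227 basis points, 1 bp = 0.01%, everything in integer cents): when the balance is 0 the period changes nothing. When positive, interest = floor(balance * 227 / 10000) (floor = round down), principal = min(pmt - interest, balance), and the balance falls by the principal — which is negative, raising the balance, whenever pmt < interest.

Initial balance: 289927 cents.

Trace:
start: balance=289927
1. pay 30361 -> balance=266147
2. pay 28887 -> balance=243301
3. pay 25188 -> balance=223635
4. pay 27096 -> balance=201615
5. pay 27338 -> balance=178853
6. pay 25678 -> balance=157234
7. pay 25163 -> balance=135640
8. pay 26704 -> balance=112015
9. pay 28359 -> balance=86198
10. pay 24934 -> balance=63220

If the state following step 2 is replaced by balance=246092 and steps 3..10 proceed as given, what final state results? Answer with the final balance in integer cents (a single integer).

state after step 2 := balance=246092
3. pay 25188 -> balance=226490
4. pay 27096 -> balance=204535
5. pay 27338 -> balance=181839
6. pay 25678 -> balance=160288
7. pay 25163 -> balance=138763
8. pay 26704 -> balance=115208
9. pay 28359 -> balance=89464
10. pay 24934 -> balance=66560

66560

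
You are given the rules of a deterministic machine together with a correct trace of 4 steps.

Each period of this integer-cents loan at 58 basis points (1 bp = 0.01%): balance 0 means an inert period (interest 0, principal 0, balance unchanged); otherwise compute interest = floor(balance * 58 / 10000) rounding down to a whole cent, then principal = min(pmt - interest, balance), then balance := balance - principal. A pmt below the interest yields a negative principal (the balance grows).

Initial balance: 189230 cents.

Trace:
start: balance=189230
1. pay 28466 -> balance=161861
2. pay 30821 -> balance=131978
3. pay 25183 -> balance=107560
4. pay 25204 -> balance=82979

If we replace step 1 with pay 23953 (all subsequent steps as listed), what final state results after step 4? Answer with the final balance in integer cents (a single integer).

87571

(re-executing from step 1 with the substitution; state before step 1: balance=189230)
1. pay 23953 -> balance=166374
2. pay 30821 -> balance=136517
3. pay 25183 -> balance=112125
4. pay 25204 -> balance=87571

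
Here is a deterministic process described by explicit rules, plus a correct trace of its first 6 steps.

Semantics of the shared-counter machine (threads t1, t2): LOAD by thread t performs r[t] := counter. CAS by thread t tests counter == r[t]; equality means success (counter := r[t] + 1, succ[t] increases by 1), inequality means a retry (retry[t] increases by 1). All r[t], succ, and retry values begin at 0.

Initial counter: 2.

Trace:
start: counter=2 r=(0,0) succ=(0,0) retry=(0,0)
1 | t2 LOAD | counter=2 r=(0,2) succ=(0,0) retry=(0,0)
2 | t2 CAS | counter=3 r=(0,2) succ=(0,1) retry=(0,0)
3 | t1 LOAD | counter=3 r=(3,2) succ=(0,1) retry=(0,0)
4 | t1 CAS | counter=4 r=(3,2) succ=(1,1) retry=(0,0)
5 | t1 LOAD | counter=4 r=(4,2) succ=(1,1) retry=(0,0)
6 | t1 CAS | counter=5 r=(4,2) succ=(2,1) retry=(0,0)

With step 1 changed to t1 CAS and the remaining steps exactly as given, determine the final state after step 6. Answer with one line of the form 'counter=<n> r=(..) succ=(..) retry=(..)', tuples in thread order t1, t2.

(re-executing from step 1 with the substitution; state before step 1: counter=2 r=(0,0) succ=(0,0) retry=(0,0))
1 | t1 CAS | counter=2 r=(0,0) succ=(0,0) retry=(1,0)
2 | t2 CAS | counter=2 r=(0,0) succ=(0,0) retry=(1,1)
3 | t1 LOAD | counter=2 r=(2,0) succ=(0,0) retry=(1,1)
4 | t1 CAS | counter=3 r=(2,0) succ=(1,0) retry=(1,1)
5 | t1 LOAD | counter=3 r=(3,0) succ=(1,0) retry=(1,1)
6 | t1 CAS | counter=4 r=(3,0) succ=(2,0) retry=(1,1)

counter=4 r=(3,0) succ=(2,0) retry=(1,1)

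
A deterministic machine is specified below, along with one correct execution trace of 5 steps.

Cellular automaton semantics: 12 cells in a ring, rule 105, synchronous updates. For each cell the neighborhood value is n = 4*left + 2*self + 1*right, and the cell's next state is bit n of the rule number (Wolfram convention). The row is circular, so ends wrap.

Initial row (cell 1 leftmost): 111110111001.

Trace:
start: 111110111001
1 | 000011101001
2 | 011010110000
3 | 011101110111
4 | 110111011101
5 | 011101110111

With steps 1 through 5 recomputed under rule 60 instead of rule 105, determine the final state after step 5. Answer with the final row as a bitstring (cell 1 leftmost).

010101100011

(re-executing steps 1..5 under rule 60; state before step 1: 111110111001)
1 | 000001100101
2 | 100001010111
3 | 010001111100
4 | 011001000010
5 | 010101100011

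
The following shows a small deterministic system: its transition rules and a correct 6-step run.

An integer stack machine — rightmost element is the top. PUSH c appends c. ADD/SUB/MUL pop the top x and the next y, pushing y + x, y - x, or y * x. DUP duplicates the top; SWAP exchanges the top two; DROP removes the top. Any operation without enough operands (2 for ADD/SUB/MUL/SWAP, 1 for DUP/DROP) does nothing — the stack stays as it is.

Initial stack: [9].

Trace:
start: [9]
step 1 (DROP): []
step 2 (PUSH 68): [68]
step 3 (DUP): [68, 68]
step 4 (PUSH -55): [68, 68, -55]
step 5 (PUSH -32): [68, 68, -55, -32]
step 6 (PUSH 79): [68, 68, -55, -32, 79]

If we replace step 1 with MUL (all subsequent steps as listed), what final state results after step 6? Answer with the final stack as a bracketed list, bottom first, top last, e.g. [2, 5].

(re-executing from step 1 with the substitution; state before step 1: [9])
step 1 (MUL): [9]
step 2 (PUSH 68): [9, 68]
step 3 (DUP): [9, 68, 68]
step 4 (PUSH -55): [9, 68, 68, -55]
step 5 (PUSH -32): [9, 68, 68, -55, -32]
step 6 (PUSH 79): [9, 68, 68, -55, -32, 79]

[9, 68, 68, -55, -32, 79]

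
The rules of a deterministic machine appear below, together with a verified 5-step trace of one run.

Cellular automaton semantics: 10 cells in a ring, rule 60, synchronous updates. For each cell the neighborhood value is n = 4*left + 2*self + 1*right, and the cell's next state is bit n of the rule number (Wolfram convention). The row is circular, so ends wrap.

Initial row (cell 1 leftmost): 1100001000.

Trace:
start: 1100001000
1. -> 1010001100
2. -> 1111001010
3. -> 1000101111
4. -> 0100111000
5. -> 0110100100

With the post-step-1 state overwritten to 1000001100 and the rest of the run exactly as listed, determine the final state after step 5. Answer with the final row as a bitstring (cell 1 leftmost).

state after step 1 := 1000001100
2. -> 1100001010
3. -> 1010001111
4. -> 0111001000
5. -> 0100101100

0100101100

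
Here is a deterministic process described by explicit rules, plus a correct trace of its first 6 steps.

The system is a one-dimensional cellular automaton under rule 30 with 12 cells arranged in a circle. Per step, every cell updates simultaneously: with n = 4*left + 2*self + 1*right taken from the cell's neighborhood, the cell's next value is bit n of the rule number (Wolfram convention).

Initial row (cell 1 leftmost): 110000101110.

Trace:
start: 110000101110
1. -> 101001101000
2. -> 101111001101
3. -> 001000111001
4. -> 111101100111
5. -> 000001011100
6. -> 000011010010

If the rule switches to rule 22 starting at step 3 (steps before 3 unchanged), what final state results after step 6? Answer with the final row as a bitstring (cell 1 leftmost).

(re-executing steps 3..6 under rule 22; state before step 3: 101111001101)
3. -> 000000110000
4. -> 000001001000
5. -> 000011111100
6. -> 000100000010

000100000010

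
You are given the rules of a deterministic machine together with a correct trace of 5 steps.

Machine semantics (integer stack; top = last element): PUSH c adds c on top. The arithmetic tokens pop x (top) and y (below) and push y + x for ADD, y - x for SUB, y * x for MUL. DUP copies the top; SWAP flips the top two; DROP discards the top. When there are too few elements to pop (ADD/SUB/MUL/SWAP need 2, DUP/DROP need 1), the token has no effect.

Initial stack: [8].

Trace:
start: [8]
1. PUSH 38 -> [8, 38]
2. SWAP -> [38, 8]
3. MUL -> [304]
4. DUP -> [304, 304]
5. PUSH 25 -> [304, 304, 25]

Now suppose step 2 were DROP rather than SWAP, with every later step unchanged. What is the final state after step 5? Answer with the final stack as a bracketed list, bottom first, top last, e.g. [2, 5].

[8, 8, 25]

(re-executing from step 2 with the substitution; state before step 2: [8, 38])
2. DROP -> [8]
3. MUL -> [8]
4. DUP -> [8, 8]
5. PUSH 25 -> [8, 8, 25]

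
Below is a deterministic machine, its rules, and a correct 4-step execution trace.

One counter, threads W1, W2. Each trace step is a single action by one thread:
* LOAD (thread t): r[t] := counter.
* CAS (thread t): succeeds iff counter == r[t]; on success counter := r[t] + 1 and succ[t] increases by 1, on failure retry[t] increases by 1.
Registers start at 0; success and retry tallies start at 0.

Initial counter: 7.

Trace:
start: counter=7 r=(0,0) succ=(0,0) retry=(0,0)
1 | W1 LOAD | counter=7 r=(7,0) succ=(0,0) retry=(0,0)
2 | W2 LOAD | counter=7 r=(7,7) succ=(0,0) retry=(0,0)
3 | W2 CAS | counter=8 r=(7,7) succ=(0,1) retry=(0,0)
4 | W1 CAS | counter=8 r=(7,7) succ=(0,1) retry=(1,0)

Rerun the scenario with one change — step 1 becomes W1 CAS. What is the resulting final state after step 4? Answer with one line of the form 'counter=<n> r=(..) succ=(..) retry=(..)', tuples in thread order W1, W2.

(re-executing from step 1 with the substitution; state before step 1: counter=7 r=(0,0) succ=(0,0) retry=(0,0))
1 | W1 CAS | counter=7 r=(0,0) succ=(0,0) retry=(1,0)
2 | W2 LOAD | counter=7 r=(0,7) succ=(0,0) retry=(1,0)
3 | W2 CAS | counter=8 r=(0,7) succ=(0,1) retry=(1,0)
4 | W1 CAS | counter=8 r=(0,7) succ=(0,1) retry=(2,0)

counter=8 r=(0,7) succ=(0,1) retry=(2,0)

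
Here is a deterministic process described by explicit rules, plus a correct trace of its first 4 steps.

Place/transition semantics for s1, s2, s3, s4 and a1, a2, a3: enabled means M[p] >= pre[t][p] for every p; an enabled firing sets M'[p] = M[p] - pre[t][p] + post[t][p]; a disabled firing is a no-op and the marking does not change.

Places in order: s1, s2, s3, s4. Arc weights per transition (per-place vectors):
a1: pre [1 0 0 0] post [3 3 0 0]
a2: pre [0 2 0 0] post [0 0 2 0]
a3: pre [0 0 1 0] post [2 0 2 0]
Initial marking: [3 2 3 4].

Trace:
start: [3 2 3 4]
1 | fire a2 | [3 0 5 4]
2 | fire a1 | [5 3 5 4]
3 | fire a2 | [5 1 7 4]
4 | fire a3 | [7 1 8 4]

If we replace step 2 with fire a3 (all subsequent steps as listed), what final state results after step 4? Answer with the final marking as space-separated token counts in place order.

(re-executing from step 2 with the substitution; state before step 2: [3 0 5 4])
2 | fire a3 | [5 0 6 4]
3 | fire a2 | [5 0 6 4]
4 | fire a3 | [7 0 7 4]

7 0 7 4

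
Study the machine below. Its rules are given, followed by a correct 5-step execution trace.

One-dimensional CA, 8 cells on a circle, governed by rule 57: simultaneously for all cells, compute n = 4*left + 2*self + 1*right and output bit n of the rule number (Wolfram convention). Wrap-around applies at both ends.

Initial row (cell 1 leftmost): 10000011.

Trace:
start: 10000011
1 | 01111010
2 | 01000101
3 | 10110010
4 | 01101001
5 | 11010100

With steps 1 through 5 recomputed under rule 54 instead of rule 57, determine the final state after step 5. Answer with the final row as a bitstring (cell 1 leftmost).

(re-executing steps 1..5 under rule 54; state before step 1: 10000011)
1 | 01000100
2 | 11101110
3 | 00010001
4 | 10111011
5 | 01000100

01000100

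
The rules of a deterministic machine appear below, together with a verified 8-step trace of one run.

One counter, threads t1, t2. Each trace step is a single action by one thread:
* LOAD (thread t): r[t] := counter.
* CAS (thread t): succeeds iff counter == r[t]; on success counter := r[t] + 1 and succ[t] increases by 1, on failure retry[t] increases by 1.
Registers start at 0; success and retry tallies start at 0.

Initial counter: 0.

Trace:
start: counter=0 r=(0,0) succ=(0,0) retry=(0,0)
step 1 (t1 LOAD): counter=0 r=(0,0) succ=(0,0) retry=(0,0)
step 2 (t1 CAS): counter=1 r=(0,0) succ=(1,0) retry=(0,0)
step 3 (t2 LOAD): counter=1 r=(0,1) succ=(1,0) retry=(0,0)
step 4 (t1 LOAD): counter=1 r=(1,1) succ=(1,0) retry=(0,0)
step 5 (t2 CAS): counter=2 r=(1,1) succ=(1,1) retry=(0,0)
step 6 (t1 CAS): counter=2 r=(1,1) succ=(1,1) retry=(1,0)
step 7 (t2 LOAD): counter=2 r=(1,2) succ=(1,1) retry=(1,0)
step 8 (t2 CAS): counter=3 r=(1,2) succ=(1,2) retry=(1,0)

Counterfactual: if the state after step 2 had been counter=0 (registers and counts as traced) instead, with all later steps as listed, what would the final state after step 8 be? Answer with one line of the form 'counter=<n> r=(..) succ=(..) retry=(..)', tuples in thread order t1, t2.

counter=2 r=(0,1) succ=(1,2) retry=(1,0)

state after step 2 := counter=0 r=(0,0) succ=(1,0) retry=(0,0)
step 3 (t2 LOAD): counter=0 r=(0,0) succ=(1,0) retry=(0,0)
step 4 (t1 LOAD): counter=0 r=(0,0) succ=(1,0) retry=(0,0)
step 5 (t2 CAS): counter=1 r=(0,0) succ=(1,1) retry=(0,0)
step 6 (t1 CAS): counter=1 r=(0,0) succ=(1,1) retry=(1,0)
step 7 (t2 LOAD): counter=1 r=(0,1) succ=(1,1) retry=(1,0)
step 8 (t2 CAS): counter=2 r=(0,1) succ=(1,2) retry=(1,0)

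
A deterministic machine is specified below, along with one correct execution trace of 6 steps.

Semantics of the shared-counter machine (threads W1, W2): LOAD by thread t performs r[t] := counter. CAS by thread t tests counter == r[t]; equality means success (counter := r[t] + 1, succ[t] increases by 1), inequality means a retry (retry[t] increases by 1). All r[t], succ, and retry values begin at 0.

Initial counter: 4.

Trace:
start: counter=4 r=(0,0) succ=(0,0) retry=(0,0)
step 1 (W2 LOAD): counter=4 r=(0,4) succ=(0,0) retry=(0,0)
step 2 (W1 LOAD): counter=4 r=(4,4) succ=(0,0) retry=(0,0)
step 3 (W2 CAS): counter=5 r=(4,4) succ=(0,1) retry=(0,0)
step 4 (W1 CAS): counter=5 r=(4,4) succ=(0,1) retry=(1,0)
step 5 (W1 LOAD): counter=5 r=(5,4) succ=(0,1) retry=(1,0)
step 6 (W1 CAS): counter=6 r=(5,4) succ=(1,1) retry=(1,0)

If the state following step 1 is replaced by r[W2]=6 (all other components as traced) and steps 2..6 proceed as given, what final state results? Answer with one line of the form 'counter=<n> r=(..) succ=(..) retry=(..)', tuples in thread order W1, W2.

state after step 1 := counter=4 r=(0,6) succ=(0,0) retry=(0,0)
step 2 (W1 LOAD): counter=4 r=(4,6) succ=(0,0) retry=(0,0)
step 3 (W2 CAS): counter=4 r=(4,6) succ=(0,0) retry=(0,1)
step 4 (W1 CAS): counter=5 r=(4,6) succ=(1,0) retry=(0,1)
step 5 (W1 LOAD): counter=5 r=(5,6) succ=(1,0) retry=(0,1)
step 6 (W1 CAS): counter=6 r=(5,6) succ=(2,0) retry=(0,1)

counter=6 r=(5,6) succ=(2,0) retry=(0,1)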